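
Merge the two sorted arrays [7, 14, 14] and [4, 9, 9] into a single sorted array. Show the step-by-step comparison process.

Merging process:

Compare 7 vs 4: take 4 from right. Merged: [4]
Compare 7 vs 9: take 7 from left. Merged: [4, 7]
Compare 14 vs 9: take 9 from right. Merged: [4, 7, 9]
Compare 14 vs 9: take 9 from right. Merged: [4, 7, 9, 9]
Append remaining from left: [14, 14]. Merged: [4, 7, 9, 9, 14, 14]

Final merged array: [4, 7, 9, 9, 14, 14]
Total comparisons: 4

The merged array is [4, 7, 9, 9, 14, 14], requiring 4 comparisons. The merge step runs in O(n) time where n is the total number of elements.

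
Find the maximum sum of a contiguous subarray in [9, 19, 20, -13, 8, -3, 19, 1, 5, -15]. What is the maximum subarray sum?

Using Kadane's algorithm on [9, 19, 20, -13, 8, -3, 19, 1, 5, -15]:

Scanning through the array:
Position 1 (value 19): max_ending_here = 28, max_so_far = 28
Position 2 (value 20): max_ending_here = 48, max_so_far = 48
Position 3 (value -13): max_ending_here = 35, max_so_far = 48
Position 4 (value 8): max_ending_here = 43, max_so_far = 48
Position 5 (value -3): max_ending_here = 40, max_so_far = 48
Position 6 (value 19): max_ending_here = 59, max_so_far = 59
Position 7 (value 1): max_ending_here = 60, max_so_far = 60
Position 8 (value 5): max_ending_here = 65, max_so_far = 65
Position 9 (value -15): max_ending_here = 50, max_so_far = 65

Maximum subarray: [9, 19, 20, -13, 8, -3, 19, 1, 5]
Maximum sum: 65

The maximum subarray is [9, 19, 20, -13, 8, -3, 19, 1, 5] with sum 65. This subarray runs from index 0 to index 8.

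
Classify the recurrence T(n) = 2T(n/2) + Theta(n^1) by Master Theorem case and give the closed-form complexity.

Master Theorem for T(n) = 2T(n/2) + O(n^1):

a = 2, b = 2, c = 1
log_b(a) = log_2(2) = 1.0000

Case 2: c = 1 = log_2(2) = 1.0000
T(n) = O(n^1 log n) = O(n log n)

For T(n) = 2T(n/2) + O(n^1): log_2(2) = 1.0000. This is Case 2 of the Master Theorem (c = log_b(a), equal work at all levels), giving O(n log n).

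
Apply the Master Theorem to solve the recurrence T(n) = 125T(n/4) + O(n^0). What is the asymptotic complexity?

Master Theorem for T(n) = 125T(n/4) + O(n^0):

a = 125, b = 4, c = 0
log_b(a) = log_4(125) = 3.4829

Case 1: c = 0 < log_4(125) = 3.4829
T(n) = O(n^(log_4 125))

For T(n) = 125T(n/4) + O(n^0): log_4(125) = 3.4829. This is Case 1 of the Master Theorem (c < log_b(a), work dominated by leaves), giving O(n^(log_4 125)).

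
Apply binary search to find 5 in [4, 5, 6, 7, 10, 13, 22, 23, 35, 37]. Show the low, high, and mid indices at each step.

Binary search for 5 in [4, 5, 6, 7, 10, 13, 22, 23, 35, 37]:

lo=0, hi=9, mid=4, arr[mid]=10 -> 10 > 5, search left half
lo=0, hi=3, mid=1, arr[mid]=5 -> Found target at index 1!

Binary search finds 5 at index 1 after 2 comparisons. The search repeatedly halves the search space by comparing with the middle element.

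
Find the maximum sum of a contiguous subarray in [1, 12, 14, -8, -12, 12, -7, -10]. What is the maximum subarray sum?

Using Kadane's algorithm on [1, 12, 14, -8, -12, 12, -7, -10]:

Scanning through the array:
Position 1 (value 12): max_ending_here = 13, max_so_far = 13
Position 2 (value 14): max_ending_here = 27, max_so_far = 27
Position 3 (value -8): max_ending_here = 19, max_so_far = 27
Position 4 (value -12): max_ending_here = 7, max_so_far = 27
Position 5 (value 12): max_ending_here = 19, max_so_far = 27
Position 6 (value -7): max_ending_here = 12, max_so_far = 27
Position 7 (value -10): max_ending_here = 2, max_so_far = 27

Maximum subarray: [1, 12, 14]
Maximum sum: 27

The maximum subarray is [1, 12, 14] with sum 27. This subarray runs from index 0 to index 2.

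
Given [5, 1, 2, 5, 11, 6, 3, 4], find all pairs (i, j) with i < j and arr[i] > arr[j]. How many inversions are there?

Finding inversions in [5, 1, 2, 5, 11, 6, 3, 4]:

(0, 1): arr[0]=5 > arr[1]=1
(0, 2): arr[0]=5 > arr[2]=2
(0, 6): arr[0]=5 > arr[6]=3
(0, 7): arr[0]=5 > arr[7]=4
(3, 6): arr[3]=5 > arr[6]=3
(3, 7): arr[3]=5 > arr[7]=4
(4, 5): arr[4]=11 > arr[5]=6
(4, 6): arr[4]=11 > arr[6]=3
(4, 7): arr[4]=11 > arr[7]=4
(5, 6): arr[5]=6 > arr[6]=3
(5, 7): arr[5]=6 > arr[7]=4

Total inversions: 11

The array has 11 inversion(s): (0,1), (0,2), (0,6), (0,7), (3,6), (3,7), (4,5), (4,6), (4,7), (5,6), (5,7). Each pair (i,j) satisfies i < j and arr[i] > arr[j].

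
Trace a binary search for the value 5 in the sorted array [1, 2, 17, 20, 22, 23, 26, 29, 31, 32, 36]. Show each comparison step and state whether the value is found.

Binary search for 5 in [1, 2, 17, 20, 22, 23, 26, 29, 31, 32, 36]:

lo=0, hi=10, mid=5, arr[mid]=23 -> 23 > 5, search left half
lo=0, hi=4, mid=2, arr[mid]=17 -> 17 > 5, search left half
lo=0, hi=1, mid=0, arr[mid]=1 -> 1 < 5, search right half
lo=1, hi=1, mid=1, arr[mid]=2 -> 2 < 5, search right half
lo=2 > hi=1, target 5 not found

Binary search determines that 5 is not in the array after 4 comparisons. The search space was exhausted without finding the target.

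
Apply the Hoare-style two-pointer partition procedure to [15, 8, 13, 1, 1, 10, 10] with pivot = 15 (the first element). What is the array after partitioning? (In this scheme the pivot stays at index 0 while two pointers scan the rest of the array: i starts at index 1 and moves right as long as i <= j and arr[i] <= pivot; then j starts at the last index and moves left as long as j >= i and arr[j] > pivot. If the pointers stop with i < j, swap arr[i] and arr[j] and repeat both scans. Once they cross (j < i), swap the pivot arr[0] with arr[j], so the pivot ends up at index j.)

Hoare-style two-pointer partition with pivot = 15:

Initial array: [15, 8, 13, 1, 1, 10, 10]

Pointers start at i = 1, j = 6.
i ends at 7, j ends at 6: the pointers have crossed (j < i), so scanning stops.

Swap pivot arr[0] with arr[6] to place pivot at position 6: [10, 8, 13, 1, 1, 10, 15]
Pivot position: 6

After partitioning with pivot 15, the array becomes [10, 8, 13, 1, 1, 10, 15]. The pivot is placed at index 6. All elements to the left of the pivot are <= 15, and all elements to the right are > 15.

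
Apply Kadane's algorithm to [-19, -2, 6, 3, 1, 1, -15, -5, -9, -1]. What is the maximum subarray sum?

Using Kadane's algorithm on [-19, -2, 6, 3, 1, 1, -15, -5, -9, -1]:

Scanning through the array:
Position 1 (value -2): max_ending_here = -2, max_so_far = -2
Position 2 (value 6): max_ending_here = 6, max_so_far = 6
Position 3 (value 3): max_ending_here = 9, max_so_far = 9
Position 4 (value 1): max_ending_here = 10, max_so_far = 10
Position 5 (value 1): max_ending_here = 11, max_so_far = 11
Position 6 (value -15): max_ending_here = -4, max_so_far = 11
Position 7 (value -5): max_ending_here = -5, max_so_far = 11
Position 8 (value -9): max_ending_here = -9, max_so_far = 11
Position 9 (value -1): max_ending_here = -1, max_so_far = 11

Maximum subarray: [6, 3, 1, 1]
Maximum sum: 11

The maximum subarray is [6, 3, 1, 1] with sum 11. This subarray runs from index 2 to index 5.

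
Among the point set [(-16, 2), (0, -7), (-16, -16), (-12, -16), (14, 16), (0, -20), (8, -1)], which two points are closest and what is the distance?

Computing all pairwise distances among 7 points:

d((-16, 2), (0, -7)) = 18.3576
d((-16, 2), (-16, -16)) = 18.0
d((-16, 2), (-12, -16)) = 18.4391
d((-16, 2), (14, 16)) = 33.1059
d((-16, 2), (0, -20)) = 27.2029
d((-16, 2), (8, -1)) = 24.1868
d((0, -7), (-16, -16)) = 18.3576
d((0, -7), (-12, -16)) = 15.0
d((0, -7), (14, 16)) = 26.9258
d((0, -7), (0, -20)) = 13.0
d((0, -7), (8, -1)) = 10.0
d((-16, -16), (-12, -16)) = 4.0 <-- minimum
d((-16, -16), (14, 16)) = 43.8634
d((-16, -16), (0, -20)) = 16.4924
d((-16, -16), (8, -1)) = 28.3019
d((-12, -16), (14, 16)) = 41.2311
d((-12, -16), (0, -20)) = 12.6491
d((-12, -16), (8, -1)) = 25.0
d((14, 16), (0, -20)) = 38.6264
d((14, 16), (8, -1)) = 18.0278
d((0, -20), (8, -1)) = 20.6155

Closest pair: (-16, -16) and (-12, -16) with distance 4.0

The closest pair is (-16, -16) and (-12, -16) with Euclidean distance 4.0. For 7 points, brute-force pairwise comparison is shown above. For large n, the divide-and-conquer algorithm (sort by x, recurse on halves, check the dividing strip) achieves O(n log n).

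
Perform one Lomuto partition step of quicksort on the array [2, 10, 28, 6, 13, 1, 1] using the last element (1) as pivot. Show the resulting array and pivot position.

Lomuto partition with pivot = 1:

Initial array: [2, 10, 28, 6, 13, 1, 1]

arr[0]=2 > 1: no swap
arr[1]=10 > 1: no swap
arr[2]=28 > 1: no swap
arr[3]=6 > 1: no swap
arr[4]=13 > 1: no swap
arr[5]=1 <= 1: swap with position 0, array becomes [1, 10, 28, 6, 13, 2, 1]

Place pivot at position 1: [1, 1, 28, 6, 13, 2, 10]
Pivot position: 1

After partitioning with pivot 1, the array becomes [1, 1, 28, 6, 13, 2, 10]. The pivot is placed at index 1. All elements to the left of the pivot are <= 1, and all elements to the right are > 1.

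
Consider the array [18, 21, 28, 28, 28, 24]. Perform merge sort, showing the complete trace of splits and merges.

Merge sort trace:

Split: [18, 21, 28, 28, 28, 24] -> [18, 21, 28] and [28, 28, 24]
  Split: [18, 21, 28] -> [18] and [21, 28]
    Split: [21, 28] -> [21] and [28]
    Merge: [21] + [28] -> [21, 28]
  Merge: [18] + [21, 28] -> [18, 21, 28]
  Split: [28, 28, 24] -> [28] and [28, 24]
    Split: [28, 24] -> [28] and [24]
    Merge: [28] + [24] -> [24, 28]
  Merge: [28] + [24, 28] -> [24, 28, 28]
Merge: [18, 21, 28] + [24, 28, 28] -> [18, 21, 24, 28, 28, 28]

Final sorted array: [18, 21, 24, 28, 28, 28]

The merge sort proceeds by recursively splitting the array and merging sorted halves.
After all merges, the sorted array is [18, 21, 24, 28, 28, 28].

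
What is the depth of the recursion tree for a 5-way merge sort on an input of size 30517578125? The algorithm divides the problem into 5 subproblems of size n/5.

For divide and conquer with division factor 5:

Problem sizes at each level:
Level 0: 30517578125
Level 1: 6103515625
Level 2: 1220703125
Level 3: 244140625
Level 4: 48828125
Level 5: 9765625
Level 6: 1953125
Level 7: 390625
Level 8: 78125
Level 9: 15625
Level 10: 3125
Level 11: 625
Level 12: 125
Level 13: 25
Level 14: 5
Level 15: 1

The root is level 0 and the size-1 base case is level 15 (the tree spans levels 0 through 15, i.e. 16 levels counting the root), so the depth is the number of divisions: log_5(30517578125) = 15

The recursion tree depth is log_5(30517578125) = 15. At each level, the problem size is divided by 5, so it takes 15 divisions to reduce to a base case of size 1. The algorithm makes 5 recursive calls at each level.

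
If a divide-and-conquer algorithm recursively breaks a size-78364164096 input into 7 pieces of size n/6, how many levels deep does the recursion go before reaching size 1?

For divide and conquer with division factor 6:

Problem sizes at each level:
Level 0: 78364164096
Level 1: 13060694016
Level 2: 2176782336
Level 3: 362797056
Level 4: 60466176
Level 5: 10077696
Level 6: 1679616
Level 7: 279936
Level 8: 46656
Level 9: 7776
Level 10: 1296
Level 11: 216
Level 12: 36
Level 13: 6
Level 14: 1

The root is level 0 and the size-1 base case is level 14 (the tree spans levels 0 through 14, i.e. 15 levels counting the root), so the depth is the number of divisions: log_6(78364164096) = 14

The recursion tree depth is log_6(78364164096) = 14. At each level, the problem size is divided by 6, so it takes 14 divisions to reduce to a base case of size 1. The algorithm makes 7 recursive calls at each level.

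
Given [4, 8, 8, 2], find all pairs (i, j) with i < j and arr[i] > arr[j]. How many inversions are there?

Finding inversions in [4, 8, 8, 2]:

(0, 3): arr[0]=4 > arr[3]=2
(1, 3): arr[1]=8 > arr[3]=2
(2, 3): arr[2]=8 > arr[3]=2

Total inversions: 3

The array has 3 inversion(s): (0,3), (1,3), (2,3). Each pair (i,j) satisfies i < j and arr[i] > arr[j].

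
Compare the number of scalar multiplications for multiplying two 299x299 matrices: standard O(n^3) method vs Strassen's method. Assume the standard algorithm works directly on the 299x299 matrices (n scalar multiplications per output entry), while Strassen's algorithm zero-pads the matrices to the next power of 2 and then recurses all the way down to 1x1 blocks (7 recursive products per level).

Matrix multiplication for 299x299 matrices:

Strassen's algorithm requires power-of-2 dimensions. Pad 299x299 to 512x512 (next power of 2).

Standard algorithm: 299^3 = 26730899 multiplications
Strassen's algorithm: 7^(log2(512)) = 7^9 = 40353607 multiplications
Difference: 26730899 - 40353607 = -13622708 (Strassen uses MORE here due to padding overhead — for small or just-over-power-of-2 n, padding can outweigh the per-level savings)

Standard: 26730899 multiplications (299^3). Strassen: 40353607 multiplications (7^9, after padding to 512x512). Strassen reduces 8 recursive multiplications to 7 at each level.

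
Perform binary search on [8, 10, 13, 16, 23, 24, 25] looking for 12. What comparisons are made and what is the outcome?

Binary search for 12 in [8, 10, 13, 16, 23, 24, 25]:

lo=0, hi=6, mid=3, arr[mid]=16 -> 16 > 12, search left half
lo=0, hi=2, mid=1, arr[mid]=10 -> 10 < 12, search right half
lo=2, hi=2, mid=2, arr[mid]=13 -> 13 > 12, search left half
lo=2 > hi=1, target 12 not found

Binary search determines that 12 is not in the array after 3 comparisons. The search space was exhausted without finding the target.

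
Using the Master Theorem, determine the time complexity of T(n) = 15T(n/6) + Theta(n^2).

Master Theorem for T(n) = 15T(n/6) + O(n^2):

a = 15, b = 6, c = 2
log_b(a) = log_6(15) = 1.5114

Case 3: c = 2 > log_6(15) = 1.5114
T(n) = O(n^2) = O(n^2)

For T(n) = 15T(n/6) + O(n^2): log_6(15) = 1.5114. This is Case 3 of the Master Theorem (c > log_b(a), work dominated by root), giving O(n^2).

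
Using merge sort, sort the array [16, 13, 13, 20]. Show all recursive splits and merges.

Merge sort trace:

Split: [16, 13, 13, 20] -> [16, 13] and [13, 20]
  Split: [16, 13] -> [16] and [13]
  Merge: [16] + [13] -> [13, 16]
  Split: [13, 20] -> [13] and [20]
  Merge: [13] + [20] -> [13, 20]
Merge: [13, 16] + [13, 20] -> [13, 13, 16, 20]

Final sorted array: [13, 13, 16, 20]

The merge sort proceeds by recursively splitting the array and merging sorted halves.
After all merges, the sorted array is [13, 13, 16, 20].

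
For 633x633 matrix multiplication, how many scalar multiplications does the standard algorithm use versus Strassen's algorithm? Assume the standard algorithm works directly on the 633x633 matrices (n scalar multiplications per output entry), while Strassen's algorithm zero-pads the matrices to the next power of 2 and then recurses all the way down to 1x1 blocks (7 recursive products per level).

Matrix multiplication for 633x633 matrices:

Strassen's algorithm requires power-of-2 dimensions. Pad 633x633 to 1024x1024 (next power of 2).

Standard algorithm: 633^3 = 253636137 multiplications
Strassen's algorithm: 7^(log2(1024)) = 7^10 = 282475249 multiplications
Difference: 253636137 - 282475249 = -28839112 (Strassen uses MORE here due to padding overhead — for small or just-over-power-of-2 n, padding can outweigh the per-level savings)

Standard: 253636137 multiplications (633^3). Strassen: 282475249 multiplications (7^10, after padding to 1024x1024). Strassen reduces 8 recursive multiplications to 7 at each level.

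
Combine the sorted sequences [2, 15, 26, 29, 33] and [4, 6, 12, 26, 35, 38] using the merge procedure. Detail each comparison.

Merging process:

Compare 2 vs 4: take 2 from left. Merged: [2]
Compare 15 vs 4: take 4 from right. Merged: [2, 4]
Compare 15 vs 6: take 6 from right. Merged: [2, 4, 6]
Compare 15 vs 12: take 12 from right. Merged: [2, 4, 6, 12]
Compare 15 vs 26: take 15 from left. Merged: [2, 4, 6, 12, 15]
Compare 26 vs 26: take 26 from left. Merged: [2, 4, 6, 12, 15, 26]
Compare 29 vs 26: take 26 from right. Merged: [2, 4, 6, 12, 15, 26, 26]
Compare 29 vs 35: take 29 from left. Merged: [2, 4, 6, 12, 15, 26, 26, 29]
Compare 33 vs 35: take 33 from left. Merged: [2, 4, 6, 12, 15, 26, 26, 29, 33]
Append remaining from right: [35, 38]. Merged: [2, 4, 6, 12, 15, 26, 26, 29, 33, 35, 38]

Final merged array: [2, 4, 6, 12, 15, 26, 26, 29, 33, 35, 38]
Total comparisons: 9

The merged array is [2, 4, 6, 12, 15, 26, 26, 29, 33, 35, 38], requiring 9 comparisons. The merge step runs in O(n) time where n is the total number of elements.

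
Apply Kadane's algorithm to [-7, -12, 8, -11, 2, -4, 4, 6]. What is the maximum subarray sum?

Using Kadane's algorithm on [-7, -12, 8, -11, 2, -4, 4, 6]:

Scanning through the array:
Position 1 (value -12): max_ending_here = -12, max_so_far = -7
Position 2 (value 8): max_ending_here = 8, max_so_far = 8
Position 3 (value -11): max_ending_here = -3, max_so_far = 8
Position 4 (value 2): max_ending_here = 2, max_so_far = 8
Position 5 (value -4): max_ending_here = -2, max_so_far = 8
Position 6 (value 4): max_ending_here = 4, max_so_far = 8
Position 7 (value 6): max_ending_here = 10, max_so_far = 10

Maximum subarray: [4, 6]
Maximum sum: 10

The maximum subarray is [4, 6] with sum 10. This subarray runs from index 6 to index 7.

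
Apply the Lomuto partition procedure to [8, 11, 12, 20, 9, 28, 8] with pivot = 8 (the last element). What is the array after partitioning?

Lomuto partition with pivot = 8:

Initial array: [8, 11, 12, 20, 9, 28, 8]

arr[0]=8 <= 8: swap with position 0, array becomes [8, 11, 12, 20, 9, 28, 8]
arr[1]=11 > 8: no swap
arr[2]=12 > 8: no swap
arr[3]=20 > 8: no swap
arr[4]=9 > 8: no swap
arr[5]=28 > 8: no swap

Place pivot at position 1: [8, 8, 12, 20, 9, 28, 11]
Pivot position: 1

After partitioning with pivot 8, the array becomes [8, 8, 12, 20, 9, 28, 11]. The pivot is placed at index 1. All elements to the left of the pivot are <= 8, and all elements to the right are > 8.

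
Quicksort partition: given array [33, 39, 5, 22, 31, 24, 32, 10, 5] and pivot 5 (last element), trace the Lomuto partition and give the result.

Lomuto partition with pivot = 5:

Initial array: [33, 39, 5, 22, 31, 24, 32, 10, 5]

arr[0]=33 > 5: no swap
arr[1]=39 > 5: no swap
arr[2]=5 <= 5: swap with position 0, array becomes [5, 39, 33, 22, 31, 24, 32, 10, 5]
arr[3]=22 > 5: no swap
arr[4]=31 > 5: no swap
arr[5]=24 > 5: no swap
arr[6]=32 > 5: no swap
arr[7]=10 > 5: no swap

Place pivot at position 1: [5, 5, 33, 22, 31, 24, 32, 10, 39]
Pivot position: 1

After partitioning with pivot 5, the array becomes [5, 5, 33, 22, 31, 24, 32, 10, 39]. The pivot is placed at index 1. All elements to the left of the pivot are <= 5, and all elements to the right are > 5.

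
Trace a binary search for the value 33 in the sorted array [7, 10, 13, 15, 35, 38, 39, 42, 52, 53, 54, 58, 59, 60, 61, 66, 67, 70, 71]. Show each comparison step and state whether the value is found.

Binary search for 33 in [7, 10, 13, 15, 35, 38, 39, 42, 52, 53, 54, 58, 59, 60, 61, 66, 67, 70, 71]:

lo=0, hi=18, mid=9, arr[mid]=53 -> 53 > 33, search left half
lo=0, hi=8, mid=4, arr[mid]=35 -> 35 > 33, search left half
lo=0, hi=3, mid=1, arr[mid]=10 -> 10 < 33, search right half
lo=2, hi=3, mid=2, arr[mid]=13 -> 13 < 33, search right half
lo=3, hi=3, mid=3, arr[mid]=15 -> 15 < 33, search right half
lo=4 > hi=3, target 33 not found

Binary search determines that 33 is not in the array after 5 comparisons. The search space was exhausted without finding the target.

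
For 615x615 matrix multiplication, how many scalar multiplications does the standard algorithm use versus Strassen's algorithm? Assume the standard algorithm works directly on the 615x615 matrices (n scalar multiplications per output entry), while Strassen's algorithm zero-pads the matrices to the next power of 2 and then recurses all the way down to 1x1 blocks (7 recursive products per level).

Matrix multiplication for 615x615 matrices:

Strassen's algorithm requires power-of-2 dimensions. Pad 615x615 to 1024x1024 (next power of 2).

Standard algorithm: 615^3 = 232608375 multiplications
Strassen's algorithm: 7^(log2(1024)) = 7^10 = 282475249 multiplications
Difference: 232608375 - 282475249 = -49866874 (Strassen uses MORE here due to padding overhead — for small or just-over-power-of-2 n, padding can outweigh the per-level savings)

Standard: 232608375 multiplications (615^3). Strassen: 282475249 multiplications (7^10, after padding to 1024x1024). Strassen reduces 8 recursive multiplications to 7 at each level.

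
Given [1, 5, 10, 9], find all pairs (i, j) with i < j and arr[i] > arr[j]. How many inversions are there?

Finding inversions in [1, 5, 10, 9]:

(2, 3): arr[2]=10 > arr[3]=9

Total inversions: 1

The array has 1 inversion(s): (2,3). Each pair (i,j) satisfies i < j and arr[i] > arr[j].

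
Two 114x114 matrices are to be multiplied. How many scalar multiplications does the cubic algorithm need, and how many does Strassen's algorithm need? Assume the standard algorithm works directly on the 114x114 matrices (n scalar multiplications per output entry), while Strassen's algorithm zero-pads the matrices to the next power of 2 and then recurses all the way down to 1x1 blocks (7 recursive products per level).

Matrix multiplication for 114x114 matrices:

Strassen's algorithm requires power-of-2 dimensions. Pad 114x114 to 128x128 (next power of 2).

Standard algorithm: 114^3 = 1481544 multiplications
Strassen's algorithm: 7^(log2(128)) = 7^7 = 823543 multiplications
Savings: 1481544 - 823543 = 658001 multiplications

Standard: 1481544 multiplications (114^3). Strassen: 823543 multiplications (7^7, after padding to 128x128). Strassen reduces 8 recursive multiplications to 7 at each level.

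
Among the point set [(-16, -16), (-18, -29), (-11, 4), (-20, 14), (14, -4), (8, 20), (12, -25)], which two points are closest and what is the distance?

Computing all pairwise distances among 7 points:

d((-16, -16), (-18, -29)) = 13.1529 <-- minimum
d((-16, -16), (-11, 4)) = 20.6155
d((-16, -16), (-20, 14)) = 30.2655
d((-16, -16), (14, -4)) = 32.311
d((-16, -16), (8, 20)) = 43.2666
d((-16, -16), (12, -25)) = 29.4109
d((-18, -29), (-11, 4)) = 33.7343
d((-18, -29), (-20, 14)) = 43.0465
d((-18, -29), (14, -4)) = 40.6079
d((-18, -29), (8, 20)) = 55.4707
d((-18, -29), (12, -25)) = 30.2655
d((-11, 4), (-20, 14)) = 13.4536
d((-11, 4), (14, -4)) = 26.2488
d((-11, 4), (8, 20)) = 24.8395
d((-11, 4), (12, -25)) = 37.0135
d((-20, 14), (14, -4)) = 38.4708
d((-20, 14), (8, 20)) = 28.6356
d((-20, 14), (12, -25)) = 50.448
d((14, -4), (8, 20)) = 24.7386
d((14, -4), (12, -25)) = 21.095
d((8, 20), (12, -25)) = 45.1774

Closest pair: (-16, -16) and (-18, -29) with distance 13.1529

The closest pair is (-16, -16) and (-18, -29) with Euclidean distance 13.1529. For 7 points, brute-force pairwise comparison is shown above. For large n, the divide-and-conquer algorithm (sort by x, recurse on halves, check the dividing strip) achieves O(n log n).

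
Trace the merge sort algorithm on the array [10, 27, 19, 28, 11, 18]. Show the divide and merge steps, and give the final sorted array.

Merge sort trace:

Split: [10, 27, 19, 28, 11, 18] -> [10, 27, 19] and [28, 11, 18]
  Split: [10, 27, 19] -> [10] and [27, 19]
    Split: [27, 19] -> [27] and [19]
    Merge: [27] + [19] -> [19, 27]
  Merge: [10] + [19, 27] -> [10, 19, 27]
  Split: [28, 11, 18] -> [28] and [11, 18]
    Split: [11, 18] -> [11] and [18]
    Merge: [11] + [18] -> [11, 18]
  Merge: [28] + [11, 18] -> [11, 18, 28]
Merge: [10, 19, 27] + [11, 18, 28] -> [10, 11, 18, 19, 27, 28]

Final sorted array: [10, 11, 18, 19, 27, 28]

The merge sort proceeds by recursively splitting the array and merging sorted halves.
After all merges, the sorted array is [10, 11, 18, 19, 27, 28].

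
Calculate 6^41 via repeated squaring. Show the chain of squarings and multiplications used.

Computing 6^41 by squaring (build up from 6^1; each line after the first costs one multiplication):

6^1 = 6
6^2 = (6^1)^2 = 6^2 = 36
6^4 = (6^2)^2 = 36^2 = 1296
6^5 = 6 * 6^4 = 6 * 1296 = 7776
6^10 = (6^5)^2 = 7776^2 = 60466176
6^20 = (6^10)^2 = 60466176^2 = 3656158440062976
6^40 = (6^20)^2 = 3656158440062976^2 = 13367494538843734067838845976576
6^41 = 6 * 6^40 = 6 * 13367494538843734067838845976576 = 80204967233062404407033075859456

Result: 80204967233062404407033075859456
Multiplications needed: 7 (7 lines after 6^1)

6^41 = 80204967233062404407033075859456. Using exponentiation by squaring, this requires 7 multiplications. The key idea: if the exponent is even, square the half-power; if odd, multiply by the base once.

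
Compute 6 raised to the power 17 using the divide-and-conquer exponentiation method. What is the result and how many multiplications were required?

Computing 6^17 by squaring (build up from 6^1; each line after the first costs one multiplication):

6^1 = 6
6^2 = (6^1)^2 = 6^2 = 36
6^4 = (6^2)^2 = 36^2 = 1296
6^8 = (6^4)^2 = 1296^2 = 1679616
6^16 = (6^8)^2 = 1679616^2 = 2821109907456
6^17 = 6 * 6^16 = 6 * 2821109907456 = 16926659444736

Result: 16926659444736
Multiplications needed: 5 (5 lines after 6^1)

6^17 = 16926659444736. Using exponentiation by squaring, this requires 5 multiplications. The key idea: if the exponent is even, square the half-power; if odd, multiply by the base once.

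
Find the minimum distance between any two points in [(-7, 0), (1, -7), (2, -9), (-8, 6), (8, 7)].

Computing all pairwise distances among 5 points:

d((-7, 0), (1, -7)) = 10.6301
d((-7, 0), (2, -9)) = 12.7279
d((-7, 0), (-8, 6)) = 6.0828
d((-7, 0), (8, 7)) = 16.5529
d((1, -7), (2, -9)) = 2.2361 <-- minimum
d((1, -7), (-8, 6)) = 15.8114
d((1, -7), (8, 7)) = 15.6525
d((2, -9), (-8, 6)) = 18.0278
d((2, -9), (8, 7)) = 17.088
d((-8, 6), (8, 7)) = 16.0312

Closest pair: (1, -7) and (2, -9) with distance 2.2361

The closest pair is (1, -7) and (2, -9) with Euclidean distance 2.2361. For 5 points, brute-force pairwise comparison is shown above. For large n, the divide-and-conquer algorithm (sort by x, recurse on halves, check the dividing strip) achieves O(n log n).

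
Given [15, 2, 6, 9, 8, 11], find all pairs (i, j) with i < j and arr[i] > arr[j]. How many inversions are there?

Finding inversions in [15, 2, 6, 9, 8, 11]:

(0, 1): arr[0]=15 > arr[1]=2
(0, 2): arr[0]=15 > arr[2]=6
(0, 3): arr[0]=15 > arr[3]=9
(0, 4): arr[0]=15 > arr[4]=8
(0, 5): arr[0]=15 > arr[5]=11
(3, 4): arr[3]=9 > arr[4]=8

Total inversions: 6

The array has 6 inversion(s): (0,1), (0,2), (0,3), (0,4), (0,5), (3,4). Each pair (i,j) satisfies i < j and arr[i] > arr[j].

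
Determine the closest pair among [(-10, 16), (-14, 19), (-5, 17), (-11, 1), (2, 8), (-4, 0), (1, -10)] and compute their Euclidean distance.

Computing all pairwise distances among 7 points:

d((-10, 16), (-14, 19)) = 5.0 <-- minimum
d((-10, 16), (-5, 17)) = 5.099
d((-10, 16), (-11, 1)) = 15.0333
d((-10, 16), (2, 8)) = 14.4222
d((-10, 16), (-4, 0)) = 17.088
d((-10, 16), (1, -10)) = 28.2312
d((-14, 19), (-5, 17)) = 9.2195
d((-14, 19), (-11, 1)) = 18.2483
d((-14, 19), (2, 8)) = 19.4165
d((-14, 19), (-4, 0)) = 21.4709
d((-14, 19), (1, -10)) = 32.6497
d((-5, 17), (-11, 1)) = 17.088
d((-5, 17), (2, 8)) = 11.4018
d((-5, 17), (-4, 0)) = 17.0294
d((-5, 17), (1, -10)) = 27.6586
d((-11, 1), (2, 8)) = 14.7648
d((-11, 1), (-4, 0)) = 7.0711
d((-11, 1), (1, -10)) = 16.2788
d((2, 8), (-4, 0)) = 10.0
d((2, 8), (1, -10)) = 18.0278
d((-4, 0), (1, -10)) = 11.1803

Closest pair: (-10, 16) and (-14, 19) with distance 5.0

The closest pair is (-10, 16) and (-14, 19) with Euclidean distance 5.0. For 7 points, brute-force pairwise comparison is shown above. For large n, the divide-and-conquer algorithm (sort by x, recurse on halves, check the dividing strip) achieves O(n log n).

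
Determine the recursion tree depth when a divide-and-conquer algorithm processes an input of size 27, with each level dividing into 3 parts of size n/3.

For divide and conquer with division factor 3:

Problem sizes at each level:
Level 0: 27
Level 1: 9
Level 2: 3
Level 3: 1

The root is level 0 and the size-1 base case is level 3 (the tree spans levels 0 through 3, i.e. 4 levels counting the root), so the depth is the number of divisions: log_3(27) = 3

The recursion tree depth is log_3(27) = 3. At each level, the problem size is divided by 3, so it takes 3 divisions to reduce to a base case of size 1. The algorithm makes 3 recursive calls at each level.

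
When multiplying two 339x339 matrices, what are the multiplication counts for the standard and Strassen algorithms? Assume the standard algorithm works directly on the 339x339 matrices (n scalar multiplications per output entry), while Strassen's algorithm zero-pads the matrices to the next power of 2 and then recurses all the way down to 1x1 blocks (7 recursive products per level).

Matrix multiplication for 339x339 matrices:

Strassen's algorithm requires power-of-2 dimensions. Pad 339x339 to 512x512 (next power of 2).

Standard algorithm: 339^3 = 38958219 multiplications
Strassen's algorithm: 7^(log2(512)) = 7^9 = 40353607 multiplications
Difference: 38958219 - 40353607 = -1395388 (Strassen uses MORE here due to padding overhead — for small or just-over-power-of-2 n, padding can outweigh the per-level savings)

Standard: 38958219 multiplications (339^3). Strassen: 40353607 multiplications (7^9, after padding to 512x512). Strassen reduces 8 recursive multiplications to 7 at each level.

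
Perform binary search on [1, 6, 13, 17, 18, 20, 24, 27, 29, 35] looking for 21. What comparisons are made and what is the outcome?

Binary search for 21 in [1, 6, 13, 17, 18, 20, 24, 27, 29, 35]:

lo=0, hi=9, mid=4, arr[mid]=18 -> 18 < 21, search right half
lo=5, hi=9, mid=7, arr[mid]=27 -> 27 > 21, search left half
lo=5, hi=6, mid=5, arr[mid]=20 -> 20 < 21, search right half
lo=6, hi=6, mid=6, arr[mid]=24 -> 24 > 21, search left half
lo=6 > hi=5, target 21 not found

Binary search determines that 21 is not in the array after 4 comparisons. The search space was exhausted without finding the target.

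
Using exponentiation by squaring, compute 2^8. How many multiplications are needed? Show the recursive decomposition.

Computing 2^8 by squaring (build up from 2^1; each line after the first costs one multiplication):

2^1 = 2
2^2 = (2^1)^2 = 2^2 = 4
2^4 = (2^2)^2 = 4^2 = 16
2^8 = (2^4)^2 = 16^2 = 256

Result: 256
Multiplications needed: 3 (3 lines after 2^1)

2^8 = 256. Using exponentiation by squaring, this requires 3 multiplications. The key idea: if the exponent is even, square the half-power; if odd, multiply by the base once.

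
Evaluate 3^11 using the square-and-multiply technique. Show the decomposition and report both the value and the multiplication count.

Computing 3^11 by squaring (build up from 3^1; each line after the first costs one multiplication):

3^1 = 3
3^2 = (3^1)^2 = 3^2 = 9
3^4 = (3^2)^2 = 9^2 = 81
3^5 = 3 * 3^4 = 3 * 81 = 243
3^10 = (3^5)^2 = 243^2 = 59049
3^11 = 3 * 3^10 = 3 * 59049 = 177147

Result: 177147
Multiplications needed: 5 (5 lines after 3^1)

3^11 = 177147. Using exponentiation by squaring, this requires 5 multiplications. The key idea: if the exponent is even, square the half-power; if odd, multiply by the base once.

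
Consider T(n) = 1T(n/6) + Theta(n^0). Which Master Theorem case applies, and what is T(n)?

Master Theorem for T(n) = 1T(n/6) + O(n^0):

a = 1, b = 6, c = 0
log_b(a) = log_6(1) = 0.0000

Case 2: c = 0 = log_6(1) = 0.0000
T(n) = O(n^0 log n) = O(log n)

For T(n) = 1T(n/6) + O(n^0): log_6(1) = 0.0000. This is Case 2 of the Master Theorem (c = log_b(a), equal work at all levels), giving O(log n).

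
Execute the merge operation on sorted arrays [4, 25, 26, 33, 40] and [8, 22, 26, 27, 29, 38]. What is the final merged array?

Merging process:

Compare 4 vs 8: take 4 from left. Merged: [4]
Compare 25 vs 8: take 8 from right. Merged: [4, 8]
Compare 25 vs 22: take 22 from right. Merged: [4, 8, 22]
Compare 25 vs 26: take 25 from left. Merged: [4, 8, 22, 25]
Compare 26 vs 26: take 26 from left. Merged: [4, 8, 22, 25, 26]
Compare 33 vs 26: take 26 from right. Merged: [4, 8, 22, 25, 26, 26]
Compare 33 vs 27: take 27 from right. Merged: [4, 8, 22, 25, 26, 26, 27]
Compare 33 vs 29: take 29 from right. Merged: [4, 8, 22, 25, 26, 26, 27, 29]
Compare 33 vs 38: take 33 from left. Merged: [4, 8, 22, 25, 26, 26, 27, 29, 33]
Compare 40 vs 38: take 38 from right. Merged: [4, 8, 22, 25, 26, 26, 27, 29, 33, 38]
Append remaining from left: [40]. Merged: [4, 8, 22, 25, 26, 26, 27, 29, 33, 38, 40]

Final merged array: [4, 8, 22, 25, 26, 26, 27, 29, 33, 38, 40]
Total comparisons: 10

The merged array is [4, 8, 22, 25, 26, 26, 27, 29, 33, 38, 40], requiring 10 comparisons. The merge step runs in O(n) time where n is the total number of elements.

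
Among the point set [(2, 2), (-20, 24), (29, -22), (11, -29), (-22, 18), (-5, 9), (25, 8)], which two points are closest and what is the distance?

Computing all pairwise distances among 7 points:

d((2, 2), (-20, 24)) = 31.1127
d((2, 2), (29, -22)) = 36.1248
d((2, 2), (11, -29)) = 32.28
d((2, 2), (-22, 18)) = 28.8444
d((2, 2), (-5, 9)) = 9.8995
d((2, 2), (25, 8)) = 23.7697
d((-20, 24), (29, -22)) = 67.2086
d((-20, 24), (11, -29)) = 61.4003
d((-20, 24), (-22, 18)) = 6.3246 <-- minimum
d((-20, 24), (-5, 9)) = 21.2132
d((-20, 24), (25, 8)) = 47.7598
d((29, -22), (11, -29)) = 19.3132
d((29, -22), (-22, 18)) = 64.8151
d((29, -22), (-5, 9)) = 46.0109
d((29, -22), (25, 8)) = 30.2655
d((11, -29), (-22, 18)) = 57.4282
d((11, -29), (-5, 9)) = 41.2311
d((11, -29), (25, 8)) = 39.5601
d((-22, 18), (-5, 9)) = 19.2354
d((-22, 18), (25, 8)) = 48.0521
d((-5, 9), (25, 8)) = 30.0167

Closest pair: (-20, 24) and (-22, 18) with distance 6.3246

The closest pair is (-20, 24) and (-22, 18) with Euclidean distance 6.3246. For 7 points, brute-force pairwise comparison is shown above. For large n, the divide-and-conquer algorithm (sort by x, recurse on halves, check the dividing strip) achieves O(n log n).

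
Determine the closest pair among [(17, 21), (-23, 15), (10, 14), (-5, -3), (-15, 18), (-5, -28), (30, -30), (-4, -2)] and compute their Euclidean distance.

Computing all pairwise distances among 8 points:

d((17, 21), (-23, 15)) = 40.4475
d((17, 21), (10, 14)) = 9.8995
d((17, 21), (-5, -3)) = 32.5576
d((17, 21), (-15, 18)) = 32.1403
d((17, 21), (-5, -28)) = 53.7122
d((17, 21), (30, -30)) = 52.6308
d((17, 21), (-4, -2)) = 31.1448
d((-23, 15), (10, 14)) = 33.0151
d((-23, 15), (-5, -3)) = 25.4558
d((-23, 15), (-15, 18)) = 8.544
d((-23, 15), (-5, -28)) = 46.6154
d((-23, 15), (30, -30)) = 69.527
d((-23, 15), (-4, -2)) = 25.4951
d((10, 14), (-5, -3)) = 22.6716
d((10, 14), (-15, 18)) = 25.318
d((10, 14), (-5, -28)) = 44.5982
d((10, 14), (30, -30)) = 48.3322
d((10, 14), (-4, -2)) = 21.2603
d((-5, -3), (-15, 18)) = 23.2594
d((-5, -3), (-5, -28)) = 25.0
d((-5, -3), (30, -30)) = 44.2041
d((-5, -3), (-4, -2)) = 1.4142 <-- minimum
d((-15, 18), (-5, -28)) = 47.0744
d((-15, 18), (30, -30)) = 65.7951
d((-15, 18), (-4, -2)) = 22.8254
d((-5, -28), (30, -30)) = 35.0571
d((-5, -28), (-4, -2)) = 26.0192
d((30, -30), (-4, -2)) = 44.0454

Closest pair: (-5, -3) and (-4, -2) with distance 1.4142

The closest pair is (-5, -3) and (-4, -2) with Euclidean distance 1.4142. For 8 points, brute-force pairwise comparison is shown above. For large n, the divide-and-conquer algorithm (sort by x, recurse on halves, check the dividing strip) achieves O(n log n).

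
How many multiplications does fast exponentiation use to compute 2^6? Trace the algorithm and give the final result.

Computing 2^6 by squaring (build up from 2^1; each line after the first costs one multiplication):

2^1 = 2
2^2 = (2^1)^2 = 2^2 = 4
2^3 = 2 * 2^2 = 2 * 4 = 8
2^6 = (2^3)^2 = 8^2 = 64

Result: 64
Multiplications needed: 3 (3 lines after 2^1)

2^6 = 64. Using exponentiation by squaring, this requires 3 multiplications. The key idea: if the exponent is even, square the half-power; if odd, multiply by the base once.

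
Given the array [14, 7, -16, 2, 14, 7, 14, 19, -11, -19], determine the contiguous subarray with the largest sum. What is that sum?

Using Kadane's algorithm on [14, 7, -16, 2, 14, 7, 14, 19, -11, -19]:

Scanning through the array:
Position 1 (value 7): max_ending_here = 21, max_so_far = 21
Position 2 (value -16): max_ending_here = 5, max_so_far = 21
Position 3 (value 2): max_ending_here = 7, max_so_far = 21
Position 4 (value 14): max_ending_here = 21, max_so_far = 21
Position 5 (value 7): max_ending_here = 28, max_so_far = 28
Position 6 (value 14): max_ending_here = 42, max_so_far = 42
Position 7 (value 19): max_ending_here = 61, max_so_far = 61
Position 8 (value -11): max_ending_here = 50, max_so_far = 61
Position 9 (value -19): max_ending_here = 31, max_so_far = 61

Maximum subarray: [14, 7, -16, 2, 14, 7, 14, 19]
Maximum sum: 61

The maximum subarray is [14, 7, -16, 2, 14, 7, 14, 19] with sum 61. This subarray runs from index 0 to index 7.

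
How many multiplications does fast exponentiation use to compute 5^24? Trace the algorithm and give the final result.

Computing 5^24 by squaring (build up from 5^1; each line after the first costs one multiplication):

5^1 = 5
5^2 = (5^1)^2 = 5^2 = 25
5^3 = 5 * 5^2 = 5 * 25 = 125
5^6 = (5^3)^2 = 125^2 = 15625
5^12 = (5^6)^2 = 15625^2 = 244140625
5^24 = (5^12)^2 = 244140625^2 = 59604644775390625

Result: 59604644775390625
Multiplications needed: 5 (5 lines after 5^1)

5^24 = 59604644775390625. Using exponentiation by squaring, this requires 5 multiplications. The key idea: if the exponent is even, square the half-power; if odd, multiply by the base once.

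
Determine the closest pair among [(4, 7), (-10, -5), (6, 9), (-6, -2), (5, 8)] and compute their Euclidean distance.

Computing all pairwise distances among 5 points:

d((4, 7), (-10, -5)) = 18.4391
d((4, 7), (6, 9)) = 2.8284
d((4, 7), (-6, -2)) = 13.4536
d((4, 7), (5, 8)) = 1.4142 <-- minimum
d((-10, -5), (6, 9)) = 21.2603
d((-10, -5), (-6, -2)) = 5.0
d((-10, -5), (5, 8)) = 19.8494
d((6, 9), (-6, -2)) = 16.2788
d((6, 9), (5, 8)) = 1.4142 <-- minimum
d((-6, -2), (5, 8)) = 14.8661

Minimum distance: 1.4142 (tie among 2 pairs: (4, 7) and (5, 8); (6, 9) and (5, 8))

The minimum Euclidean distance is 1.4142. There is a tie: 2 pairs achieve this minimum — (4, 7) and (5, 8); (6, 9) and (5, 8). Any of these is a valid closest pair. For 5 points, brute-force pairwise comparison is shown above. For large n, the divide-and-conquer algorithm (sort by x, recurse on halves, check the dividing strip) achieves O(n log n).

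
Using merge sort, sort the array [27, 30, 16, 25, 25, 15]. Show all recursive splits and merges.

Merge sort trace:

Split: [27, 30, 16, 25, 25, 15] -> [27, 30, 16] and [25, 25, 15]
  Split: [27, 30, 16] -> [27] and [30, 16]
    Split: [30, 16] -> [30] and [16]
    Merge: [30] + [16] -> [16, 30]
  Merge: [27] + [16, 30] -> [16, 27, 30]
  Split: [25, 25, 15] -> [25] and [25, 15]
    Split: [25, 15] -> [25] and [15]
    Merge: [25] + [15] -> [15, 25]
  Merge: [25] + [15, 25] -> [15, 25, 25]
Merge: [16, 27, 30] + [15, 25, 25] -> [15, 16, 25, 25, 27, 30]

Final sorted array: [15, 16, 25, 25, 27, 30]

The merge sort proceeds by recursively splitting the array and merging sorted halves.
After all merges, the sorted array is [15, 16, 25, 25, 27, 30].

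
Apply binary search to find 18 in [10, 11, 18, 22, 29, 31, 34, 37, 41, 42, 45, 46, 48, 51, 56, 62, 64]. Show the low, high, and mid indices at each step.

Binary search for 18 in [10, 11, 18, 22, 29, 31, 34, 37, 41, 42, 45, 46, 48, 51, 56, 62, 64]:

lo=0, hi=16, mid=8, arr[mid]=41 -> 41 > 18, search left half
lo=0, hi=7, mid=3, arr[mid]=22 -> 22 > 18, search left half
lo=0, hi=2, mid=1, arr[mid]=11 -> 11 < 18, search right half
lo=2, hi=2, mid=2, arr[mid]=18 -> Found target at index 2!

Binary search finds 18 at index 2 after 4 comparisons. The search repeatedly halves the search space by comparing with the middle element.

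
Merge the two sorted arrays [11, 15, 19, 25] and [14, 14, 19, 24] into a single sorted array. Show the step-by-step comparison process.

Merging process:

Compare 11 vs 14: take 11 from left. Merged: [11]
Compare 15 vs 14: take 14 from right. Merged: [11, 14]
Compare 15 vs 14: take 14 from right. Merged: [11, 14, 14]
Compare 15 vs 19: take 15 from left. Merged: [11, 14, 14, 15]
Compare 19 vs 19: take 19 from left. Merged: [11, 14, 14, 15, 19]
Compare 25 vs 19: take 19 from right. Merged: [11, 14, 14, 15, 19, 19]
Compare 25 vs 24: take 24 from right. Merged: [11, 14, 14, 15, 19, 19, 24]
Append remaining from left: [25]. Merged: [11, 14, 14, 15, 19, 19, 24, 25]

Final merged array: [11, 14, 14, 15, 19, 19, 24, 25]
Total comparisons: 7

The merged array is [11, 14, 14, 15, 19, 19, 24, 25], requiring 7 comparisons. The merge step runs in O(n) time where n is the total number of elements.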